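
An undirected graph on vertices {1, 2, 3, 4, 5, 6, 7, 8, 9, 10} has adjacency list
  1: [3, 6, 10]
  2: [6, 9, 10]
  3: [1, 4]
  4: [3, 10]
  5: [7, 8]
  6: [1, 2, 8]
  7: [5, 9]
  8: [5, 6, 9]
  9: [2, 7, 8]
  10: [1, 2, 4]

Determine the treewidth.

2

A width-2 tree decomposition is:
Bags: B1 = {1, 3, 4}  B2 = {1, 4, 10}  B3 = {1, 6, 10}  B4 = {2, 6, 10}  B5 = {2, 6, 8}  B6 = {2, 8, 9}  B7 = {5, 8, 9}  B8 = {5, 7, 9}
Tree: B1–B2, B2–B3, B3–B4, B4–B5, B5–B6, B6–B7, B7–B8
Every bag has size at most 3, so the width is 3 − 1 = 2 and tw(G) ≤ 2. For the lower bound, G contains the cycle 3–4–10–1–3, so G is not a forest; only forests have treewidth ≤ 1, hence tw(G) ≥ 2. Therefore the treewidth is 2.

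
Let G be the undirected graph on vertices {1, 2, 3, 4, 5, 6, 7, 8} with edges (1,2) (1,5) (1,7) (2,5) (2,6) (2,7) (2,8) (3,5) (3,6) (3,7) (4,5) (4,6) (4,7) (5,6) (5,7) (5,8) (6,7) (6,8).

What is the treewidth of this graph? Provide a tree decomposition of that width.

Treewidth 3.
One optimal decomposition is:
Bags: B1 = {2, 5, 6, 7}  B2 = {2, 5, 6, 8}  B3 = {1, 2, 5, 7}  B4 = {4, 5, 6, 7}  B5 = {3, 5, 6, 7}
Tree: B1–B2, B1–B3, B1–B4, B1–B5

The largest bag has 4 vertices, giving width 3; this decomposition certifies tw(G) ≤ 3. For the lower bound, the 4 vertices {1, 2, 5, 7} are pairwise adjacent, and any tree decomposition puts a clique entirely inside one bag — forcing width ≥ 3. Combining the bounds, tw(G) = 3.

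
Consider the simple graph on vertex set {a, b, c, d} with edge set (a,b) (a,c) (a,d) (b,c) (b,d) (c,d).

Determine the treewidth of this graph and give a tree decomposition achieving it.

Treewidth 3.
One such decomposition:
Bags: B1 = {a, b, c, d}
Tree: (single bag)

A single bag containing all 4 vertices is trivially a valid decomposition of width 3. On the other hand G contains the 4-clique {a, b, c, d}. A clique must lie in a single bag of any decomposition, so no decomposition can have width below 3. The upper and lower bounds meet at 3, so that is the treewidth.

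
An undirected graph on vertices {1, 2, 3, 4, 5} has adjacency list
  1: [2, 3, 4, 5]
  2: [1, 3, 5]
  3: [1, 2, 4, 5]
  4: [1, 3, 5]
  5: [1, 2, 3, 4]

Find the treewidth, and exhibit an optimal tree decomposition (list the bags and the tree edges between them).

The largest bag has 4 vertices, giving width 3; this decomposition certifies tw(G) ≤ 3. Conversely, {1, 2, 3, 5} is a clique of size 4, and the vertices of any clique must share a bag in every tree decomposition; so some bag has ≥ 4 vertices and tw(G) ≥ 3. The upper and lower bounds meet at 3, so that is the treewidth.

Treewidth 3.
One optimal decomposition is:
Bags: B1 = {1, 3, 4, 5}  B2 = {1, 2, 3, 5}
Tree: B1–B2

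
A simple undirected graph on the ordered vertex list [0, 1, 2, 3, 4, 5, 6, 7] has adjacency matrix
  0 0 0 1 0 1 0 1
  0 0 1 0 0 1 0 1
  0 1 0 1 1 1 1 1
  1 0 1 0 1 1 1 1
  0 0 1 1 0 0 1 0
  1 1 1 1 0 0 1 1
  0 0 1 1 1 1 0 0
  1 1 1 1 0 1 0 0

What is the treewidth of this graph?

A width-3 tree decomposition is:
Bags: B1 = {2, 3, 5, 6}  B2 = {2, 3, 4, 6}  B3 = {2, 3, 5, 7}  B4 = {1, 2, 5, 7}  B5 = {0, 3, 5, 7}
Tree: B1–B2, B1–B3, B3–B4, B3–B5
The largest bag has 4 vertices, giving width 3; this decomposition certifies tw(G) ≤ 3. On the other hand G contains the 4-clique {0, 3, 5, 7}. A clique must lie in a single bag of any decomposition, so no decomposition can have width below 3. The upper and lower bounds meet at 3, so that is the treewidth.

3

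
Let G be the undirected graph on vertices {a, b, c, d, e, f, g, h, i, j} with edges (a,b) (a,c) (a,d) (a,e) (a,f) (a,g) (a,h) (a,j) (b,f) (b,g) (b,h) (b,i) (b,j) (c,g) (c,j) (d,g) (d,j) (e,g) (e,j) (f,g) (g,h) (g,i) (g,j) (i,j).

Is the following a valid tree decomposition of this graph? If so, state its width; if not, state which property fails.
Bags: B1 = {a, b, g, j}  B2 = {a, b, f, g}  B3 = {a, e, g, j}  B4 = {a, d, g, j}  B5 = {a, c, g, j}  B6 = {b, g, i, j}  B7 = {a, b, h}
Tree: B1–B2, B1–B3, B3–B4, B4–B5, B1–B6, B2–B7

No — edge (g,h) lies in no bag.

A tree decomposition must satisfy three properties: every vertex lies in some bag; for every edge, both endpoints lie together in some bag; and for every vertex, the bags containing it form a connected subtree. Here edge (g,h) lies in no bag, so the decomposition is invalid.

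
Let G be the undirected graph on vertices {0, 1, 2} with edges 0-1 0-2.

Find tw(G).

1

A width-1 tree decomposition is:
Bags: B1 = {0, 2}  B2 = {0, 1}
Tree: B1–B2
Each bag holds 2 vertices, so the decomposition has width 1, which upper-bounds the treewidth. Since G has at least one edge (e.g. 2–0), it is not an edgeless graph, so tw(G) ≥ 1. Hence tw(G) = 1 exactly.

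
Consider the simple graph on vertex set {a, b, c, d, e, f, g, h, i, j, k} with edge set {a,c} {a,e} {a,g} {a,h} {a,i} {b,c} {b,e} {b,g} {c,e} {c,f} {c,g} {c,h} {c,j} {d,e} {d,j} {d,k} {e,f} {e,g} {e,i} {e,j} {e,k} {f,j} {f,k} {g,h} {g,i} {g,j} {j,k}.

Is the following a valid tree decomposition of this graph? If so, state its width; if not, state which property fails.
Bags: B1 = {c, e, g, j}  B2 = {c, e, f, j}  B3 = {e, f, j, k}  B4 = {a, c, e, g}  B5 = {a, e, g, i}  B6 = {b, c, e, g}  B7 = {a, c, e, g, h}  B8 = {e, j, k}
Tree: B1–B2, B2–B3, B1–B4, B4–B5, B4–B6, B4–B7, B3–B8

A tree decomposition must satisfy three properties: every vertex lies in some bag; for every edge, both endpoints lie together in some bag; and for every vertex, the bags containing it form a connected subtree. Here vertex d appears in no bag, so the decomposition is invalid.

No — vertex d appears in no bag.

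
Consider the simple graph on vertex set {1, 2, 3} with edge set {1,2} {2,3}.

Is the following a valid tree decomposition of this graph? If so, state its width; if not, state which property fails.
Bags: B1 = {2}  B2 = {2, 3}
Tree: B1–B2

No — vertex 1 appears in no bag.

A tree decomposition must satisfy three properties: every vertex lies in some bag; for every edge, both endpoints lie together in some bag; and for every vertex, the bags containing it form a connected subtree. Here vertex 1 appears in no bag, so the decomposition is invalid.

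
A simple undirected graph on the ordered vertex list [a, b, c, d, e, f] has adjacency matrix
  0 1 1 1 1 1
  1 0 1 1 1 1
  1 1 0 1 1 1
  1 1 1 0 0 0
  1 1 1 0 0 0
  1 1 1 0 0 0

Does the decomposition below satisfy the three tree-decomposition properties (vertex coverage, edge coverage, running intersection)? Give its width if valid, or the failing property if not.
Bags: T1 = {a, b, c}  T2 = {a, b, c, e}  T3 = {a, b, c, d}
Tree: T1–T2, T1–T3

No — vertex f appears in no bag.

A tree decomposition must satisfy three properties: every vertex lies in some bag; for every edge, both endpoints lie together in some bag; and for every vertex, the bags containing it form a connected subtree. Here vertex f appears in no bag, so the decomposition is invalid.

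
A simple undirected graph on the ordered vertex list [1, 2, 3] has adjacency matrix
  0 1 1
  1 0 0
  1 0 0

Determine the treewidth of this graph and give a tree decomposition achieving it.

Each bag holds 2 vertices, so the decomposition has width 1, which upper-bounds the treewidth. Any graph with an edge has treewidth ≥ 1, and G has the edge 1–3. Combining the bounds, tw(G) = 1.

Treewidth 1.
One optimal decomposition is:
Bags: B1 = {1, 3}  B2 = {1, 2}
Tree: B1–B2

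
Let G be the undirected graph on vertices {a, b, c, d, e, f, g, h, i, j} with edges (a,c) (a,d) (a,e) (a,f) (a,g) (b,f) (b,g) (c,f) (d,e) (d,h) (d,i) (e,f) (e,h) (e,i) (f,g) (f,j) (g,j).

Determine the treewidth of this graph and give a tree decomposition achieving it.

The largest bag has 3 vertices, giving width 2; this decomposition certifies tw(G) ≤ 2. Conversely, {d, e, h} is a clique of size 3, and the vertices of any clique must share a bag in every tree decomposition; so some bag has ≥ 3 vertices and tw(G) ≥ 2. The upper and lower bounds meet at 2, so that is the treewidth.

Treewidth 2.
One optimal decomposition is:
Bags: B1 = {d, e, h}  B2 = {a, d, e}  B3 = {a, e, f}  B4 = {a, f, g}  B5 = {b, f, g}  B6 = {d, e, i}  B7 = {f, g, j}  B8 = {a, c, f}
Tree: B1–B2, B2–B3, B3–B4, B4–B5, B1–B6, B5–B7, B3–B8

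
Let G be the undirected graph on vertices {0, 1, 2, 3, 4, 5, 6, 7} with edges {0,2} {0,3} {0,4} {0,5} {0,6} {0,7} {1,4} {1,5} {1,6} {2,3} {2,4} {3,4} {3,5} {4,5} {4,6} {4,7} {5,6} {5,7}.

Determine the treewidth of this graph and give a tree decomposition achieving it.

Treewidth 3.
One optimal decomposition is:
Bags: B1 = {0, 3, 4, 5}  B2 = {0, 2, 3, 4}  B3 = {0, 4, 5, 7}  B4 = {0, 4, 5, 6}  B5 = {1, 4, 5, 6}
Tree: B1–B2, B1–B3, B1–B4, B4–B5

Every bag has size at most 4, so the width is 4 − 1 = 3 and tw(G) ≤ 3. On the other hand G contains the 4-clique {0, 2, 3, 4}. A clique must lie in a single bag of any decomposition, so no decomposition can have width below 3. The upper and lower bounds meet at 3, so that is the treewidth.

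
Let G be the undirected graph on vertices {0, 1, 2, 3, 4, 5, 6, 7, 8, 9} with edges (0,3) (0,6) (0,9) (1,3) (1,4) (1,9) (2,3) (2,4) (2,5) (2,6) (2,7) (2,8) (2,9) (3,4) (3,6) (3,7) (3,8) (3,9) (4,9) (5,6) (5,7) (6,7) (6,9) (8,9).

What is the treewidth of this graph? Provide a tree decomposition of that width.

Every bag has size at most 4, so the width is 4 − 1 = 3 and tw(G) ≤ 3. Conversely, {0, 3, 6, 9} is a clique of size 4, and the vertices of any clique must share a bag in every tree decomposition; so some bag has ≥ 4 vertices and tw(G) ≥ 3. Therefore the treewidth is 3.

Treewidth 3.
One optimal decomposition is:
Bags: B1 = {2, 3, 6, 9}  B2 = {0, 3, 6, 9}  B3 = {2, 3, 4, 9}  B4 = {2, 3, 6, 7}  B5 = {1, 3, 4, 9}  B6 = {2, 3, 8, 9}  B7 = {2, 5, 6, 7}
Tree: B1–B2, B1–B3, B1–B4, B3–B5, B1–B6, B4–B7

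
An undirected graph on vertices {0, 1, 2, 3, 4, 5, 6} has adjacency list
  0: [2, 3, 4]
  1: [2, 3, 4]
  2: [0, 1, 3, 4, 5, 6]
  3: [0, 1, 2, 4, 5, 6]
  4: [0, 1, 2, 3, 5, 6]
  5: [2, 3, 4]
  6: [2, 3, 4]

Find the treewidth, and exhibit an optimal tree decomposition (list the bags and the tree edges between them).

Treewidth 3.
One optimal decomposition is:
Bags: B1 = {2, 3, 4, 6}  B2 = {0, 2, 3, 4}  B3 = {2, 3, 4, 5}  B4 = {1, 2, 3, 4}
Tree: B1–B2, B1–B3, B1–B4

The largest bag has 4 vertices, giving width 3; this decomposition certifies tw(G) ≤ 3. For the lower bound, the 4 vertices {0, 2, 3, 4} are pairwise adjacent, and any tree decomposition puts a clique entirely inside one bag — forcing width ≥ 3. Combining the bounds, tw(G) = 3.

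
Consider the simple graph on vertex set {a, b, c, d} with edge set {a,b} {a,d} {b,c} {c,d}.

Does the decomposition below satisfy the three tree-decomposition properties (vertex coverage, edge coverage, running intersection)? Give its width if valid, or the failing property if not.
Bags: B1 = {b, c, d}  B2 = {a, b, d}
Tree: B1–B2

Checking the three conditions: (i) the bags cover all of {a, b, c, d}; (ii) for each edge, some bag contains both endpoints; (iii) the bags containing any fixed vertex form a subtree. All hold, so the decomposition is valid with width 3 − 1 = 2.

Yes; width 2.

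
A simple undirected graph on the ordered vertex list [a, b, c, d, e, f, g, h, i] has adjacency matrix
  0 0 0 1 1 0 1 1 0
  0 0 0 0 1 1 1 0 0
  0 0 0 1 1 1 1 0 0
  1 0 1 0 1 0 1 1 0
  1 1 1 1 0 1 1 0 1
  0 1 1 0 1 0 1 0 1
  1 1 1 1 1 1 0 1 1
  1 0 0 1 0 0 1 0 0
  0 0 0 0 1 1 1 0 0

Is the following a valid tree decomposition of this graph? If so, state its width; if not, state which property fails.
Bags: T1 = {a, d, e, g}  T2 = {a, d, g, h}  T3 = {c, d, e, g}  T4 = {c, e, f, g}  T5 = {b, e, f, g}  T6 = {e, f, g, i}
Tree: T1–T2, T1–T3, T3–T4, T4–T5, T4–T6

Yes; width 3.

Every vertex of G appears in some bag (union = {a, b, c, d, e, f, g, h, i}); every edge is covered by a bag; and for each vertex v the set of bags containing v is connected in the bag tree. The decomposition is therefore valid. The largest bag has 4 vertices, so the width is 3.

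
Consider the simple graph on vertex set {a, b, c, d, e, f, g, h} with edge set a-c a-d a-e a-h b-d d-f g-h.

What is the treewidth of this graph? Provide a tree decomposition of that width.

Treewidth 1.
Bags: B1 = {a, d}  B2 = {a, h}  B3 = {a, e}  B4 = {g, h}  B5 = {a, c}  B6 = {d, f}  B7 = {b, d}
Tree: B1–B2, B1–B3, B2–B4, B3–B5, B1–B6, B6–B7

Each bag holds 2 vertices, so the decomposition has width 1, which upper-bounds the treewidth. Since G has at least one edge (e.g. a–d), it is not an edgeless graph, so tw(G) ≥ 1. Hence tw(G) = 1 exactly.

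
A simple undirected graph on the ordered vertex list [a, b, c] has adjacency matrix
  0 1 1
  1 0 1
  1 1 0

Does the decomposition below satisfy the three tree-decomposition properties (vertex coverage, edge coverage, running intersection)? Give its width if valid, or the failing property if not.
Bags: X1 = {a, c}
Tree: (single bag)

A tree decomposition must satisfy three properties: every vertex lies in some bag; for every edge, both endpoints lie together in some bag; and for every vertex, the bags containing it form a connected subtree. Here vertex b appears in no bag, so the decomposition is invalid.

No — vertex b appears in no bag.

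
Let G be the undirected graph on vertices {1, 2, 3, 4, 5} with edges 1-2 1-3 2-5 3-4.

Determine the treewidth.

A width-1 tree decomposition is:
Bags: B1 = {2, 5}  B2 = {1, 2}  B3 = {1, 3}  B4 = {3, 4}
Tree: B1–B2, B2–B3, B3–B4
Every bag has size at most 2, so the width is 2 − 1 = 1 and tw(G) ≤ 1. G has an edge, so its treewidth is at least 1. Therefore the treewidth is 1.

1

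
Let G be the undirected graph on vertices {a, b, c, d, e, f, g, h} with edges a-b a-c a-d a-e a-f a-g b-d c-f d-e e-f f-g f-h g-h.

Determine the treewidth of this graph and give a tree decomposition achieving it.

Every bag has size at most 3, so the width is 3 − 1 = 2 and tw(G) ≤ 2. On the other hand G contains the 3-clique {f, g, h}. A clique must lie in a single bag of any decomposition, so no decomposition can have width below 2. Combining the bounds, tw(G) = 2.

Treewidth 2.
One optimal decomposition is:
Bags: B1 = {a, f, g}  B2 = {f, g, h}  B3 = {a, e, f}  B4 = {a, c, f}  B5 = {a, d, e}  B6 = {a, b, d}
Tree: B1–B2, B1–B3, B1–B4, B3–B5, B5–B6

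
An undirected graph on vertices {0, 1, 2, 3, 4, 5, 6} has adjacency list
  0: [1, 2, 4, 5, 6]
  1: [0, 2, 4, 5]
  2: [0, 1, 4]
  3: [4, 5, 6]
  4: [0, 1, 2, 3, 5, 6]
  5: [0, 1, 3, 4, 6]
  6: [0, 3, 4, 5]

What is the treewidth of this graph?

3

A width-3 tree decomposition is:
Bags: B1 = {0, 1, 4, 5}  B2 = {0, 4, 5, 6}  B3 = {0, 1, 2, 4}  B4 = {3, 4, 5, 6}
Tree: B1–B2, B1–B3, B2–B4
Every bag has size at most 4, so the width is 4 − 1 = 3 and tw(G) ≤ 3. For the lower bound, the 4 vertices {0, 1, 2, 4} are pairwise adjacent, and any tree decomposition puts a clique entirely inside one bag — forcing width ≥ 3. Combining the bounds, tw(G) = 3.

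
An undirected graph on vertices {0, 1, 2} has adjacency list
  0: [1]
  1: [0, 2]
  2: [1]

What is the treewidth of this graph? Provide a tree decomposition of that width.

Treewidth 1.
One optimal decomposition is:
Bags: B1 = {1, 2}  B2 = {0, 1}
Tree: B1–B2

Every bag has size at most 2, so the width is 2 − 1 = 1 and tw(G) ≤ 1. Since G has at least one edge (e.g. 2–1), it is not an edgeless graph, so tw(G) ≥ 1. Combining the bounds, tw(G) = 1.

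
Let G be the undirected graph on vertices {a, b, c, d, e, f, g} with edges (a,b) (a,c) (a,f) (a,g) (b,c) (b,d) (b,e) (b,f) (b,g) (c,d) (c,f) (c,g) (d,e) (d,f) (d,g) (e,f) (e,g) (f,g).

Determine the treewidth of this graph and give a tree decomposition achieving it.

Treewidth 4.
One such decomposition:
Bags: B1 = {b, d, e, f, g}  B2 = {b, c, d, f, g}  B3 = {a, b, c, f, g}
Tree: B1–B2, B2–B3

Each bag holds 5 vertices, so the decomposition has width 4, which upper-bounds the treewidth. On the other hand G contains the 5-clique {b, d, e, f, g}. A clique must lie in a single bag of any decomposition, so no decomposition can have width below 4. Combining the bounds, tw(G) = 4.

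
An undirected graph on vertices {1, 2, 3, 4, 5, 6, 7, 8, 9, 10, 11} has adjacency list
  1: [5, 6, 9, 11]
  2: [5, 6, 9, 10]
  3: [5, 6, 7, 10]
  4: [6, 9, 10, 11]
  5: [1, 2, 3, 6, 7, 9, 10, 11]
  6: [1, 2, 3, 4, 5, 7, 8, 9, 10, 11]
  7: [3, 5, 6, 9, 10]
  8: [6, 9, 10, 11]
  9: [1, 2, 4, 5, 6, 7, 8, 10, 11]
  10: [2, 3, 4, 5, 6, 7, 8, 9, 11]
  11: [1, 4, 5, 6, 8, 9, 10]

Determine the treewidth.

4

A width-4 tree decomposition is:
Bags: B1 = {6, 8, 9, 10, 11}  B2 = {5, 6, 9, 10, 11}  B3 = {4, 6, 9, 10, 11}  B4 = {1, 5, 6, 9, 11}  B5 = {5, 6, 7, 9, 10}  B6 = {2, 5, 6, 9, 10}  B7 = {3, 5, 6, 7, 10}
Tree: B1–B2, B1–B3, B2–B4, B2–B5, B5–B6, B5–B7
The largest bag has 5 vertices, giving width 4; this decomposition certifies tw(G) ≤ 4. For the lower bound, the 5 vertices {1, 5, 6, 9, 11} are pairwise adjacent, and any tree decomposition puts a clique entirely inside one bag — forcing width ≥ 4. Therefore the treewidth is 4.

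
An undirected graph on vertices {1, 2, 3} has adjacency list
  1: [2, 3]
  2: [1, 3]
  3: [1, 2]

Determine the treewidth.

2

A width-2 tree decomposition is:
Bags: B1 = {1, 2, 3}
Tree: (single bag)
With just one bag of size 3, the width is 3 − 1 = 2, so tw(G) ≤ 2. On the other hand G contains the 3-clique {1, 2, 3}. A clique must lie in a single bag of any decomposition, so no decomposition can have width below 2. Hence tw(G) = 2 exactly.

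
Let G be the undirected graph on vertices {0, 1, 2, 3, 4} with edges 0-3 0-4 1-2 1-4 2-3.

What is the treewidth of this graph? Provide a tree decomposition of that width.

Treewidth 2.
Bags: B1 = {0, 1, 4}  B2 = {0, 1, 2}  B3 = {0, 2, 3}
Tree: B1–B2, B2–B3

Every bag has size at most 3, so the width is 3 − 1 = 2 and tw(G) ≤ 2. For the lower bound, G contains the cycle 0–4–1–2–3–0, so G is not a forest; only forests have treewidth ≤ 1, hence tw(G) ≥ 2. Hence tw(G) = 2 exactly.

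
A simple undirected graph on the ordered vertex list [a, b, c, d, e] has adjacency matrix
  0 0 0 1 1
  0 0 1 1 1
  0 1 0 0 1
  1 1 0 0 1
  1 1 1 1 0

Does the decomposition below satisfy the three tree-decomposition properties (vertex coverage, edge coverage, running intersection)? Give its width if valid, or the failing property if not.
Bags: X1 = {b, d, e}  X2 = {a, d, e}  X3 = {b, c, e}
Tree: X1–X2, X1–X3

Yes; width 2.

Checking the three conditions: (i) the bags cover all of {a, b, c, d, e}; (ii) for each edge, some bag contains both endpoints; (iii) the bags containing any fixed vertex form a subtree. All hold, so the decomposition is valid with width 3 − 1 = 2.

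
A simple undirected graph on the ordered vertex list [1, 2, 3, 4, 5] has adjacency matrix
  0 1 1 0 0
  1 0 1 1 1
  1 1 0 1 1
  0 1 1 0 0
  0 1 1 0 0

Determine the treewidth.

2

A width-2 tree decomposition is:
Bags: B1 = {2, 3, 4}  B2 = {2, 3, 5}  B3 = {1, 2, 3}
Tree: B1–B2, B1–B3
Every bag has size at most 3, so the width is 3 − 1 = 2 and tw(G) ≤ 2. Conversely, {1, 2, 3} is a clique of size 3, and the vertices of any clique must share a bag in every tree decomposition; so some bag has ≥ 3 vertices and tw(G) ≥ 2. Combining the bounds, tw(G) = 2.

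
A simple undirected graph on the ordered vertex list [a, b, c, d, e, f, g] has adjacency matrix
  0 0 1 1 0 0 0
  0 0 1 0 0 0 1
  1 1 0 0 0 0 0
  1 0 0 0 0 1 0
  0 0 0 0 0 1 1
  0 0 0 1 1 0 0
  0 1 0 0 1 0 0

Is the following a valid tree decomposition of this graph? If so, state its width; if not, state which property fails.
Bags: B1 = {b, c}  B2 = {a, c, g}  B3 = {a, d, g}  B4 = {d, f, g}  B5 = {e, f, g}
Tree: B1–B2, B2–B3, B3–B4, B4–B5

No — edge (g,b) lies in no bag.

A tree decomposition must satisfy three properties: every vertex lies in some bag; for every edge, both endpoints lie together in some bag; and for every vertex, the bags containing it form a connected subtree. Here edge (g,b) lies in no bag, so the decomposition is invalid.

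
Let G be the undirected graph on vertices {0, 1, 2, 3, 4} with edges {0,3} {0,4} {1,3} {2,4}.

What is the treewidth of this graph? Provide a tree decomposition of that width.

The largest bag has 2 vertices, giving width 1; this decomposition certifies tw(G) ≤ 1. Since G has at least one edge (e.g. 2–4), it is not an edgeless graph, so tw(G) ≥ 1. Combining the bounds, tw(G) = 1.

Treewidth 1.
One optimal decomposition is:
Bags: B1 = {2, 4}  B2 = {0, 4}  B3 = {0, 3}  B4 = {1, 3}
Tree: B1–B2, B2–B3, B3–B4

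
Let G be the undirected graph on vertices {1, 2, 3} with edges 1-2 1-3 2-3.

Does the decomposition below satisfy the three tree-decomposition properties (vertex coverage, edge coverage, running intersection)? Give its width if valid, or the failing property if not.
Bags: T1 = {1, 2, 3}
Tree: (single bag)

Yes; width 2.

Checking the three conditions: (i) the bags cover all of {1, 2, 3}; (ii) for each edge, some bag contains both endpoints; (iii) the bags containing any fixed vertex form a subtree. All hold, so the decomposition is valid with width 3 − 1 = 2.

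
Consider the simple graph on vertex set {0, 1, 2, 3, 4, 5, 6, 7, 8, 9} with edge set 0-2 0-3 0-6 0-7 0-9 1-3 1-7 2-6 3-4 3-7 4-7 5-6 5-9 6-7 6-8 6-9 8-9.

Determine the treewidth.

2

A width-2 tree decomposition is:
Bags: B1 = {0, 6, 7}  B2 = {0, 2, 6}  B3 = {0, 6, 9}  B4 = {0, 3, 7}  B5 = {5, 6, 9}  B6 = {3, 4, 7}  B7 = {1, 3, 7}  B8 = {6, 8, 9}
Tree: B1–B2, B1–B3, B1–B4, B3–B5, B4–B6, B6–B7, B3–B8
The largest bag has 3 vertices, giving width 2; this decomposition certifies tw(G) ≤ 2. Conversely, {1, 3, 7} is a clique of size 3, and the vertices of any clique must share a bag in every tree decomposition; so some bag has ≥ 3 vertices and tw(G) ≥ 2. Therefore the treewidth is 2.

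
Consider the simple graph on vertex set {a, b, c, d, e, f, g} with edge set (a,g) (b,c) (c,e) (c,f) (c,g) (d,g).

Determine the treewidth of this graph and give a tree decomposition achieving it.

Every bag has size at most 2, so the width is 2 − 1 = 1 and tw(G) ≤ 1. Any graph with an edge has treewidth ≥ 1, and G has the edge c–g. The upper and lower bounds meet at 1, so that is the treewidth.

Treewidth 1.
One such decomposition:
Bags: B1 = {c, g}  B2 = {c, f}  B3 = {d, g}  B4 = {b, c}  B5 = {a, g}  B6 = {c, e}
Tree: B1–B2, B1–B3, B2–B4, B1–B5, B2–B6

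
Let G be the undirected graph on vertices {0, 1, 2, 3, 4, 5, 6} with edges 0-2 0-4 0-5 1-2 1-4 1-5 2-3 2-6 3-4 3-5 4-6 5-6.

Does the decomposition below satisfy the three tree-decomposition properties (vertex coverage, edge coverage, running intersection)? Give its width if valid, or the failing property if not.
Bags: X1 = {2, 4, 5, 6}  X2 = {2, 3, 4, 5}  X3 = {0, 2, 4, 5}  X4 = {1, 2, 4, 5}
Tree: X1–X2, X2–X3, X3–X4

Checking the three conditions: (i) the bags cover all of {0, 1, 2, 3, 4, 5, 6}; (ii) for each edge, some bag contains both endpoints; (iii) the bags containing any fixed vertex form a subtree. All hold, so the decomposition is valid with width 4 − 1 = 3.

Yes; width 3.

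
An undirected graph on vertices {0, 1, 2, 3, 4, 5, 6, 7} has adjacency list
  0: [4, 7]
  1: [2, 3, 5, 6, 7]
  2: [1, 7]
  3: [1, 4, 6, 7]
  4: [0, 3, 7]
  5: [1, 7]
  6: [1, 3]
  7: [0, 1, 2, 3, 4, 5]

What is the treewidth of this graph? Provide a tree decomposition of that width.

Each bag holds 3 vertices, so the decomposition has width 2, which upper-bounds the treewidth. For the lower bound, the 3 vertices {1, 3, 6} are pairwise adjacent, and any tree decomposition puts a clique entirely inside one bag — forcing width ≥ 2. The upper and lower bounds meet at 2, so that is the treewidth.

Treewidth 2.
Bags: B1 = {1, 3, 6}  B2 = {1, 3, 7}  B3 = {3, 4, 7}  B4 = {1, 5, 7}  B5 = {1, 2, 7}  B6 = {0, 4, 7}
Tree: B1–B2, B2–B3, B2–B4, B4–B5, B3–B6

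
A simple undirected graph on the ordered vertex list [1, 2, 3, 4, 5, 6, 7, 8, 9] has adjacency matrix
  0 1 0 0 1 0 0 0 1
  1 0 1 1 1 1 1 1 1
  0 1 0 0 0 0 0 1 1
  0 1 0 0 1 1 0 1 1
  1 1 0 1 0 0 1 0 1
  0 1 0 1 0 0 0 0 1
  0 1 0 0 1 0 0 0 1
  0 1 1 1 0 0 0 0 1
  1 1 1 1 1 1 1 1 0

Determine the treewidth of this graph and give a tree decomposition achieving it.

Every bag has size at most 4, so the width is 4 − 1 = 3 and tw(G) ≤ 3. For the lower bound, the 4 vertices {1, 2, 5, 9} are pairwise adjacent, and any tree decomposition puts a clique entirely inside one bag — forcing width ≥ 3. The upper and lower bounds meet at 3, so that is the treewidth.

Treewidth 3.
One optimal decomposition is:
Bags: B1 = {2, 4, 5, 9}  B2 = {2, 5, 7, 9}  B3 = {1, 2, 5, 9}  B4 = {2, 4, 8, 9}  B5 = {2, 4, 6, 9}  B6 = {2, 3, 8, 9}
Tree: B1–B2, B1–B3, B1–B4, B4–B5, B4–B6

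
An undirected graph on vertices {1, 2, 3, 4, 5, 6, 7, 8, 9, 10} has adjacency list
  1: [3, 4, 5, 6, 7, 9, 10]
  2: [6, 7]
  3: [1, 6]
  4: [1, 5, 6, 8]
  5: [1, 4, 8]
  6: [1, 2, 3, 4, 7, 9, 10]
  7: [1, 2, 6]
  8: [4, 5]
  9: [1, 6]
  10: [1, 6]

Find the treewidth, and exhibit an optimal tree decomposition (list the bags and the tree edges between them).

Treewidth 2.
Bags: B1 = {1, 6, 7}  B2 = {1, 6, 9}  B3 = {1, 4, 6}  B4 = {2, 6, 7}  B5 = {1, 4, 5}  B6 = {4, 5, 8}  B7 = {1, 6, 10}  B8 = {1, 3, 6}
Tree: B1–B2, B2–B3, B1–B4, B3–B5, B5–B6, B1–B7, B1–B8

Every bag has size at most 3, so the width is 3 − 1 = 2 and tw(G) ≤ 2. Conversely, {4, 5, 8} is a clique of size 3, and the vertices of any clique must share a bag in every tree decomposition; so some bag has ≥ 3 vertices and tw(G) ≥ 2. The upper and lower bounds meet at 2, so that is the treewidth.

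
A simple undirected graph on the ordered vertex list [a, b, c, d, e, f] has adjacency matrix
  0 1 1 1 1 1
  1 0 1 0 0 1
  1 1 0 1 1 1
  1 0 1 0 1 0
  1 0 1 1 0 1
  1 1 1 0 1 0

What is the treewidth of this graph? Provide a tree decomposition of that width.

Treewidth 3.
One optimal decomposition is:
Bags: B1 = {a, c, e, f}  B2 = {a, b, c, f}  B3 = {a, c, d, e}
Tree: B1–B2, B1–B3

Every bag has size at most 4, so the width is 4 − 1 = 3 and tw(G) ≤ 3. On the other hand G contains the 4-clique {a, c, d, e}. A clique must lie in a single bag of any decomposition, so no decomposition can have width below 3. The upper and lower bounds meet at 3, so that is the treewidth.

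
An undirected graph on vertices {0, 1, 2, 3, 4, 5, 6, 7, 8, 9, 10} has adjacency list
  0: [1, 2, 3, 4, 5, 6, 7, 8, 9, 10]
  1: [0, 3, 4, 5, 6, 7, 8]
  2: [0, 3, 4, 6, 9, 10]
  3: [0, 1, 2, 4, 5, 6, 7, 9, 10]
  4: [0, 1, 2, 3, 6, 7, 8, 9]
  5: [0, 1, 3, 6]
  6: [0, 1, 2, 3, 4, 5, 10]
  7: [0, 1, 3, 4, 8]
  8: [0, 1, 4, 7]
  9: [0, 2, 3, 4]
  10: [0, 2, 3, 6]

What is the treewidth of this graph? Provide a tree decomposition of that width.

Every bag has size at most 5, so the width is 5 − 1 = 4 and tw(G) ≤ 4. Conversely, {0, 1, 4, 7, 8} is a clique of size 5, and the vertices of any clique must share a bag in every tree decomposition; so some bag has ≥ 5 vertices and tw(G) ≥ 4. Therefore the treewidth is 4.

Treewidth 4.
Bags: B1 = {0, 2, 3, 4, 6}  B2 = {0, 2, 3, 6, 10}  B3 = {0, 1, 3, 4, 6}  B4 = {0, 1, 3, 4, 7}  B5 = {0, 2, 3, 4, 9}  B6 = {0, 1, 4, 7, 8}  B7 = {0, 1, 3, 5, 6}
Tree: B1–B2, B1–B3, B3–B4, B1–B5, B4–B6, B3–B7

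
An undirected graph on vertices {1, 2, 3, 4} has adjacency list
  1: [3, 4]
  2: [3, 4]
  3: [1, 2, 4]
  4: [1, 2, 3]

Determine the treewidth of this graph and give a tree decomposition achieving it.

Treewidth 2.
One such decomposition:
Bags: B1 = {2, 3, 4}  B2 = {1, 3, 4}
Tree: B1–B2

The largest bag has 3 vertices, giving width 2; this decomposition certifies tw(G) ≤ 2. On the other hand G contains the 3-clique {1, 3, 4}. A clique must lie in a single bag of any decomposition, so no decomposition can have width below 2. The upper and lower bounds meet at 2, so that is the treewidth.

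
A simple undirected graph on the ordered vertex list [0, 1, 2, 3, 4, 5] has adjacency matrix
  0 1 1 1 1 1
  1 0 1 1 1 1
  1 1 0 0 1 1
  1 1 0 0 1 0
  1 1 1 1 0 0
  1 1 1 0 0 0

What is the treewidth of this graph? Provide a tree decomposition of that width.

Treewidth 3.
Bags: B1 = {0, 1, 2, 4}  B2 = {0, 1, 2, 5}  B3 = {0, 1, 3, 4}
Tree: B1–B2, B1–B3

Every bag has size at most 4, so the width is 4 − 1 = 3 and tw(G) ≤ 3. On the other hand G contains the 4-clique {0, 1, 2, 4}. A clique must lie in a single bag of any decomposition, so no decomposition can have width below 3. The upper and lower bounds meet at 3, so that is the treewidth.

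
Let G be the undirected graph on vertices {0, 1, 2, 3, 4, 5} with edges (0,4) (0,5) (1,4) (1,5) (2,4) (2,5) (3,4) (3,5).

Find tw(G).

A width-2 tree decomposition is:
Bags: B1 = {2, 4, 5}  B2 = {3, 4, 5}  B3 = {1, 4, 5}  B4 = {0, 4, 5}
Tree: B1–B2, B2–B3, B3–B4
Each bag holds 3 vertices, so the decomposition has width 2, which upper-bounds the treewidth. The edges 2–5–3–4–2 form a cycle, so G is not a tree and its treewidth is at least 2. Therefore the treewidth is 2.

2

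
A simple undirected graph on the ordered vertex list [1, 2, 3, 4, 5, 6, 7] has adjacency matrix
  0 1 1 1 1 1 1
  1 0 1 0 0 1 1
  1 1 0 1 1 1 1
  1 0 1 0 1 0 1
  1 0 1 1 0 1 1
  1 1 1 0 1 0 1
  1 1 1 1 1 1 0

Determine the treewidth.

A width-4 tree decomposition is:
Bags: B1 = {1, 3, 5, 6, 7}  B2 = {1, 3, 4, 5, 7}  B3 = {1, 2, 3, 6, 7}
Tree: B1–B2, B1–B3
Each bag holds 5 vertices, so the decomposition has width 4, which upper-bounds the treewidth. For the lower bound, the 5 vertices {1, 2, 3, 6, 7} are pairwise adjacent, and any tree decomposition puts a clique entirely inside one bag — forcing width ≥ 4. Hence tw(G) = 4 exactly.

4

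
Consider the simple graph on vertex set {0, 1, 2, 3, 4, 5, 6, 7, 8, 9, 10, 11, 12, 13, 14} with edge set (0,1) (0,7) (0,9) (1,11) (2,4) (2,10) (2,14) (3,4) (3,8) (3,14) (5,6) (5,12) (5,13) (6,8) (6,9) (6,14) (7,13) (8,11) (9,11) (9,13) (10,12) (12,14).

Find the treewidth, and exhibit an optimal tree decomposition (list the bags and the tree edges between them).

Treewidth 3.
Bags: B1 = {0, 1, 7, 11}  B2 = {0, 7, 9, 11}  B3 = {7, 9, 11, 13}  B4 = {8, 9, 11, 13}  B5 = {6, 8, 9, 13}  B6 = {5, 6, 8, 13}  B7 = {3, 5, 6, 8}  B8 = {3, 5, 6, 14}  B9 = {3, 5, 12, 14}  B10 = {3, 4, 12, 14}  B11 = {2, 4, 12, 14}  B12 = {2, 4, 10, 12}
Tree: B1–B2, B2–B3, B3–B4, B4–B5, B5–B6, B6–B7, B7–B8, B8–B9, B9–B10, B10–B11, B11–B12

The largest bag has 4 vertices, giving width 3; this decomposition certifies tw(G) ≤ 3. For the lower bound: the 4 vertex sets {0,1,7}, {11}, {9}, {5,6,8,13} are disjoint, each induces a connected subgraph, and every pair is joined by at least one edge of G. Contracting each set to a single vertex therefore yields K_{4} as a minor, and since treewidth is minor-monotone, tw(G) ≥ tw(K_{4}) = 3. Therefore the treewidth is 3.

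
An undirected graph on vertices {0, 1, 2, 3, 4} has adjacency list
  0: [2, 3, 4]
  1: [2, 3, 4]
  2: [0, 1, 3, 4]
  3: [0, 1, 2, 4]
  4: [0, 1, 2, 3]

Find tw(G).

A width-3 tree decomposition is:
Bags: B1 = {1, 2, 3, 4}  B2 = {0, 2, 3, 4}
Tree: B1–B2
The largest bag has 4 vertices, giving width 3; this decomposition certifies tw(G) ≤ 3. For the lower bound, the 4 vertices {0, 2, 3, 4} are pairwise adjacent, and any tree decomposition puts a clique entirely inside one bag — forcing width ≥ 3. Hence tw(G) = 3 exactly.

3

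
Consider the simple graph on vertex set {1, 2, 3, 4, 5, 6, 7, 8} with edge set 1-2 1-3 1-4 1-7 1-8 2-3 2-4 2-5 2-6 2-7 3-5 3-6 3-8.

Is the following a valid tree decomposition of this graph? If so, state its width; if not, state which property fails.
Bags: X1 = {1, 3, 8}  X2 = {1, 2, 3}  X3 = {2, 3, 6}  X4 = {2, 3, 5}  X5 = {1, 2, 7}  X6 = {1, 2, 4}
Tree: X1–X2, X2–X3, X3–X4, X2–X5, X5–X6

Checking the three conditions: (i) the bags cover all of {1, 2, 3, 4, 5, 6, 7, 8}; (ii) for each edge, some bag contains both endpoints; (iii) the bags containing any fixed vertex form a subtree. All hold, so the decomposition is valid with width 3 − 1 = 2.

Yes; width 2.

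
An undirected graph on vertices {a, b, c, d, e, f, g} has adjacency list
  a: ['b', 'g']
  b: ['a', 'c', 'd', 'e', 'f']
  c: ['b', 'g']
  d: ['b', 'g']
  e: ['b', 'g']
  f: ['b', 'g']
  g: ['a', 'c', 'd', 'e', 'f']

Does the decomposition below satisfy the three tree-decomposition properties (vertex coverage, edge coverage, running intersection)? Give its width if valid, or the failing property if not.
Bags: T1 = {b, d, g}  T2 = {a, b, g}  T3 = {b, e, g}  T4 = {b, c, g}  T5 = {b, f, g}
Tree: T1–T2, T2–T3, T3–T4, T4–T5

Vertex coverage: the bags together contain {a, b, c, d, e, f, g}, the full vertex set. Edge coverage: each edge of G has both endpoints in at least one bag. Running intersection: for every vertex, the bags containing it form a connected subtree. All three properties hold, so this is a valid tree decomposition of width max|bag| − 1 = 2, and hence tw(G) ≤ 2.

Yes; width 2.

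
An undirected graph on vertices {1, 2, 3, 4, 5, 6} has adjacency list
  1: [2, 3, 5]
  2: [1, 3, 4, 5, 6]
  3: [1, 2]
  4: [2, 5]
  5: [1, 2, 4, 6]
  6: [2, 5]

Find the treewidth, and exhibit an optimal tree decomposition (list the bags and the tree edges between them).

Treewidth 2.
One such decomposition:
Bags: B1 = {2, 5, 6}  B2 = {2, 4, 5}  B3 = {1, 2, 5}  B4 = {1, 2, 3}
Tree: B1–B2, B2–B3, B3–B4

Every bag has size at most 3, so the width is 3 − 1 = 2 and tw(G) ≤ 2. On the other hand G contains the 3-clique {1, 2, 3}. A clique must lie in a single bag of any decomposition, so no decomposition can have width below 2. Therefore the treewidth is 2.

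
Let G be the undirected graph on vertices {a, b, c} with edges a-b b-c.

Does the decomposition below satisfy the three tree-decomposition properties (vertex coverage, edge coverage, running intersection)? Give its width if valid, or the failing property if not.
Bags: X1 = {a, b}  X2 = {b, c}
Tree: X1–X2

Yes; width 1.

Every vertex of G appears in some bag (union = {a, b, c}); every edge is covered by a bag; and for each vertex v the set of bags containing v is connected in the bag tree. The decomposition is therefore valid. The largest bag has 2 vertices, so the width is 1.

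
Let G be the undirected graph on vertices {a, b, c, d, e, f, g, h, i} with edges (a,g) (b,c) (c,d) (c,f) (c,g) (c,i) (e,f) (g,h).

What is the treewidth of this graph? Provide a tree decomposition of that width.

Every bag has size at most 2, so the width is 2 − 1 = 1 and tw(G) ≤ 1. Any graph with an edge has treewidth ≥ 1, and G has the edge h–g. The upper and lower bounds meet at 1, so that is the treewidth.

Treewidth 1.
One such decomposition:
Bags: B1 = {g, h}  B2 = {c, g}  B3 = {c, d}  B4 = {c, f}  B5 = {b, c}  B6 = {e, f}  B7 = {a, g}  B8 = {c, i}
Tree: B1–B2, B2–B3, B2–B4, B3–B5, B4–B6, B1–B7, B2–B8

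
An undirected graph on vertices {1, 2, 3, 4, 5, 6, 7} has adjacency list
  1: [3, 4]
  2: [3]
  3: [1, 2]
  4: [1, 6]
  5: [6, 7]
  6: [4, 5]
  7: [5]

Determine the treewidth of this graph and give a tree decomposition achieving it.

Treewidth 1.
One optimal decomposition is:
Bags: B1 = {5, 7}  B2 = {5, 6}  B3 = {4, 6}  B4 = {1, 4}  B5 = {1, 3}  B6 = {2, 3}
Tree: B1–B2, B2–B3, B3–B4, B4–B5, B5–B6

The largest bag has 2 vertices, giving width 1; this decomposition certifies tw(G) ≤ 1. Any graph with an edge has treewidth ≥ 1, and G has the edge 7–5. Hence tw(G) = 1 exactly.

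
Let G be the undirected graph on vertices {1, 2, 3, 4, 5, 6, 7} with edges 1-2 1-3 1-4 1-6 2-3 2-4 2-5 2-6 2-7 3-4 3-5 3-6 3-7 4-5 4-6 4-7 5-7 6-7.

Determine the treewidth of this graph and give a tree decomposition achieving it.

Each bag holds 5 vertices, so the decomposition has width 4, which upper-bounds the treewidth. For the lower bound, the 5 vertices {2, 3, 4, 5, 7} are pairwise adjacent, and any tree decomposition puts a clique entirely inside one bag — forcing width ≥ 4. Hence tw(G) = 4 exactly.

Treewidth 4.
One such decomposition:
Bags: B1 = {2, 3, 4, 6, 7}  B2 = {1, 2, 3, 4, 6}  B3 = {2, 3, 4, 5, 7}
Tree: B1–B2, B1–B3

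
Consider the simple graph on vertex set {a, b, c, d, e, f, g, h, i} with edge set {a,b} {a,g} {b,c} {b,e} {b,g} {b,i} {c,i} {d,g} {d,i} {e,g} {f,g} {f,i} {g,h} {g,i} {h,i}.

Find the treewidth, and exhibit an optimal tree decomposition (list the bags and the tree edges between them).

Treewidth 2.
One such decomposition:
Bags: B1 = {b, g, i}  B2 = {f, g, i}  B3 = {a, b, g}  B4 = {d, g, i}  B5 = {b, e, g}  B6 = {b, c, i}  B7 = {g, h, i}
Tree: B1–B2, B1–B3, B2–B4, B3–B5, B1–B6, B2–B7

Each bag holds 3 vertices, so the decomposition has width 2, which upper-bounds the treewidth. Conversely, {b, e, g} is a clique of size 3, and the vertices of any clique must share a bag in every tree decomposition; so some bag has ≥ 3 vertices and tw(G) ≥ 2. Therefore the treewidth is 2.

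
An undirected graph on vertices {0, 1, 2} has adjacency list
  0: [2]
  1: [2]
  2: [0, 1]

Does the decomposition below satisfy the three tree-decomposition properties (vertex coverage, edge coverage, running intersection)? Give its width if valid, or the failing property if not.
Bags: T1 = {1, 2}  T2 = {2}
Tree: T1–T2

A tree decomposition must satisfy three properties: every vertex lies in some bag; for every edge, both endpoints lie together in some bag; and for every vertex, the bags containing it form a connected subtree. Here vertex 0 appears in no bag, so the decomposition is invalid.

No — vertex 0 appears in no bag.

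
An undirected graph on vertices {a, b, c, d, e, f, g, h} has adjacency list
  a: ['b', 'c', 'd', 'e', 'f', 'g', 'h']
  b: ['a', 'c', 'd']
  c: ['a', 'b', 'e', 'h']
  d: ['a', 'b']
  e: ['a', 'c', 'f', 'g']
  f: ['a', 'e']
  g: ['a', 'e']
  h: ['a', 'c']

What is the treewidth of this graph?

A width-2 tree decomposition is:
Bags: B1 = {a, b, c}  B2 = {a, c, e}  B3 = {a, e, f}  B4 = {a, e, g}  B5 = {a, b, d}  B6 = {a, c, h}
Tree: B1–B2, B2–B3, B2–B4, B1–B5, B1–B6
The largest bag has 3 vertices, giving width 2; this decomposition certifies tw(G) ≤ 2. On the other hand G contains the 3-clique {a, b, d}. A clique must lie in a single bag of any decomposition, so no decomposition can have width below 2. Combining the bounds, tw(G) = 2.

2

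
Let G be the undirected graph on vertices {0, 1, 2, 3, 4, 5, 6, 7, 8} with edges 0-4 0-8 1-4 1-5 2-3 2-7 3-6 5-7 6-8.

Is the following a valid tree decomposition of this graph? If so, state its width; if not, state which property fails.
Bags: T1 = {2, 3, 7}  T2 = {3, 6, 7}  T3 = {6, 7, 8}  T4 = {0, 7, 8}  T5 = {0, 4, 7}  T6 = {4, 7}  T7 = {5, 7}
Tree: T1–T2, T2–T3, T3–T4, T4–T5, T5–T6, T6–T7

No — vertex 1 appears in no bag.

A tree decomposition must satisfy three properties: every vertex lies in some bag; for every edge, both endpoints lie together in some bag; and for every vertex, the bags containing it form a connected subtree. Here vertex 1 appears in no bag, so the decomposition is invalid.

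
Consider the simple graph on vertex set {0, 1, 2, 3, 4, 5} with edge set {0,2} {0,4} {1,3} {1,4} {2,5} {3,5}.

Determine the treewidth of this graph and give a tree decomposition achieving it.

Treewidth 2.
Bags: B1 = {0, 2, 5}  B2 = {0, 4, 5}  B3 = {1, 4, 5}  B4 = {1, 3, 5}
Tree: B1–B2, B2–B3, B3–B4

Every bag has size at most 3, so the width is 3 − 1 = 2 and tw(G) ≤ 2. For the lower bound, G contains the cycle 5–2–0–4–1–3–5, so G is not a forest; only forests have treewidth ≤ 1, hence tw(G) ≥ 2. Therefore the treewidth is 2.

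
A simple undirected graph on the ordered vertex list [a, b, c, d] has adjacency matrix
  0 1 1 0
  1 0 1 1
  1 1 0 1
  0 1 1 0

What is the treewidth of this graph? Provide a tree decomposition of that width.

Treewidth 2.
One optimal decomposition is:
Bags: B1 = {a, b, c}  B2 = {b, c, d}
Tree: B1–B2

Each bag holds 3 vertices, so the decomposition has width 2, which upper-bounds the treewidth. For the lower bound, the 3 vertices {b, c, d} are pairwise adjacent, and any tree decomposition puts a clique entirely inside one bag — forcing width ≥ 2. The upper and lower bounds meet at 2, so that is the treewidth.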